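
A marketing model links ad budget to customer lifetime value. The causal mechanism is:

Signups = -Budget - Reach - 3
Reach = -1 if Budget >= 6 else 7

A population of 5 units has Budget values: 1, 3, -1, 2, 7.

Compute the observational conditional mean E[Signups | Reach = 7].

Conditioning on Reach=7 selects the 4 unit(s) with Budget ∈ {1, 3, -1, 2}. Their Signups values: -11, -13, -9, -12. Mean = -11.25.

-11.25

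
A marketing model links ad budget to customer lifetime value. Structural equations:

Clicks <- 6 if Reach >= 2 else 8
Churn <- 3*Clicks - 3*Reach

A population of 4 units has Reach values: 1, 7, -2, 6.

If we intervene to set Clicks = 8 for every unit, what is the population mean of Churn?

Under do(Clicks=8), Clicks's equation is replaced by Clicks=8 for every unit. Per-unit Churn: 21, 3, 30, 6. Mean = 15.

15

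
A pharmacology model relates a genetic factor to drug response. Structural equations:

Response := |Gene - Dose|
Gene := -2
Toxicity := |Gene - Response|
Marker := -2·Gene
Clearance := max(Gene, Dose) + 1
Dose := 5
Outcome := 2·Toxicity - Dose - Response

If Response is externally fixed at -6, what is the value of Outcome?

The intervention breaks the incoming arrows to Response: Response := |Gene - Dose| no longer applies, and Response = -6.
Toxicity = |Gene - Response|  [with Gene=-2, Response=-6]  = 4
Outcome = 2·Toxicity - Dose - Response  [with Toxicity=4, Dose=5, Response=-6]  = 9

9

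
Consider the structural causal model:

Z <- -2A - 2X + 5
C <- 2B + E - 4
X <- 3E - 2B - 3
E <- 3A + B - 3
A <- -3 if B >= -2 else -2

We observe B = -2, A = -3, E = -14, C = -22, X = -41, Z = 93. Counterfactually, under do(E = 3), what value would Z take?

-9

The intervention breaks the incoming arrows to E: E <- 3A + B - 3 no longer applies, and E = 3.
A = -3 if B >= -2 else -2  [with B=-2]  = -3
X = 3E - 2B - 3  [with E=3, B=-2]  = 10
Z = -2A - 2X + 5  [with A=-3, X=10]  = -9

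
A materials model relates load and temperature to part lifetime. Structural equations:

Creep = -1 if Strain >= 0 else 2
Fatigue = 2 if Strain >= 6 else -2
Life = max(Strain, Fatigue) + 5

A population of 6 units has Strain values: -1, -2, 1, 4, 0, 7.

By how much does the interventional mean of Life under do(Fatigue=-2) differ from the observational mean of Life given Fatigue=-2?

1.1

Every unit gets Fatigue=-2 under the intervention. Life values become 4, 3, 6, 9, 5, 12; E[Life|do(Fatigue=-2)] = 6.5.
E[Life|Fatigue=-2] averages over only the 5 units with Fatigue=-2 (Strain = -1, -2, 1, 4, 0): Life = 4, 3, 6, 9, 5, mean 5.4.
Difference = 6.5 − 5.4 = 1.1.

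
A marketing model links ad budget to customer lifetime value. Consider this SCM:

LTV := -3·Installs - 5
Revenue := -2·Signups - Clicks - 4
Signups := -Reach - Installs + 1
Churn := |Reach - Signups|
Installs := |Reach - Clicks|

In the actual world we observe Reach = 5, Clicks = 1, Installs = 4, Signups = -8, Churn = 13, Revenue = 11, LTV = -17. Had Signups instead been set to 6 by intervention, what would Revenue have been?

-17

Under do(Signups=6), the mechanism Signups := -Reach - Installs + 1 is discarded; Signups is fixed at 6.
Revenue = -2·Signups - Clicks - 4  [with Signups=6, Clicks=1]  = -17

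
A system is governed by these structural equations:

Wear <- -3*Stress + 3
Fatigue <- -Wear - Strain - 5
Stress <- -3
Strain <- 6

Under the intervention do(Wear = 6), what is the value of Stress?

-3

Under do(Wear=6), the mechanism Wear <- -3*Stress + 3 is discarded; Wear is fixed at 6.
Stress is not downstream of the intervention, so its value is determined by the original equations.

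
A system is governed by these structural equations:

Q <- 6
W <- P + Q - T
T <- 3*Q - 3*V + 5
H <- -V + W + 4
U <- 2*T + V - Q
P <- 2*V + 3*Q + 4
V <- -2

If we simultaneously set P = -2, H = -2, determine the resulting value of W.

-25

Setting P = -2, H = -2 by intervention discards those variables' equations.
T = 3*Q - 3*V + 5  [with Q=6, V=-2]  = 29
W = P + Q - T  [with P=-2, Q=6, T=29]  = -25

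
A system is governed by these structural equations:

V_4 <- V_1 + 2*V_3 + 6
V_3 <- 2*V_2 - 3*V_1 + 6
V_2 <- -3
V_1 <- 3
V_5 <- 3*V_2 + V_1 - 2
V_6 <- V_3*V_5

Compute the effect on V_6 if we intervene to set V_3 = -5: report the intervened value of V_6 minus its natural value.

-32

The intervention breaks the incoming arrows to V_3: V_3 <- 2*V_2 - 3*V_1 + 6 no longer applies, and V_3 = -5.
V_5 = 3*V_2 + V_1 - 2  [with V_2=-3, V_1=3]  = -8
V_6 = V_3*V_5  [with V_3=-5, V_5=-8]  = 40
Without intervention: V_3 = 2*V_2 - 3*V_1 + 6  [with V_2=-3, V_1=3]  = -9; V_5 = 3*V_2 + V_1 - 2  [with V_2=-3, V_1=3]  = -8; V_6 = V_3*V_5  [with V_3=-9, V_5=-8]  = 72.
Change = 40 − 72 = -32.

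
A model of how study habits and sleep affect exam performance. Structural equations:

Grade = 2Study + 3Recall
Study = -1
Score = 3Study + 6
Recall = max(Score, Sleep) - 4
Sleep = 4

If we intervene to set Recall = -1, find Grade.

Intervening sets Recall = -1 and removes its equation (Recall = max(Score, Sleep) - 4).
Grade = 2Study + 3Recall  [with Study=-1, Recall=-1]  = -5

-5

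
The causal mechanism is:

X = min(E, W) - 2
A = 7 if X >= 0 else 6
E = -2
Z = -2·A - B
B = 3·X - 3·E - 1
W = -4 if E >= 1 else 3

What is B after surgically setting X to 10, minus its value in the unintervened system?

do(X=10) replaces the equation X = min(E, W) - 2 with the constant X = 10.
B = 3·X - 3·E - 1  [with X=10, E=-2]  = 35
Without intervention: W = -4 if E >= 1 else 3  [with E=-2]  = 3; X = min(E, W) - 2  [with E=-2, W=3]  = -4; B = 3·X - 3·E - 1  [with X=-4, E=-2]  = -7.
Change = 35 − (-7) = 42.

42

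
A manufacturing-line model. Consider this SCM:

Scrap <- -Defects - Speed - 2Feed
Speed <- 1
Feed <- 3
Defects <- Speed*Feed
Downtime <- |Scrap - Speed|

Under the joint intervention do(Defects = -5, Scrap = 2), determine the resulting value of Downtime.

Setting Defects = -5, Scrap = 2 by intervention discards those variables' equations.
Downtime = |Scrap - Speed|  [with Scrap=2, Speed=1]  = 1

1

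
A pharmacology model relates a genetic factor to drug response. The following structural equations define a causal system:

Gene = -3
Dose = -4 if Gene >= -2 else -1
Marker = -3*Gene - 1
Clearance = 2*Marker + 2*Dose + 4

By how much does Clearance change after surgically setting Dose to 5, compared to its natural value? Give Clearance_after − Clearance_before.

Under do(Dose=5), the mechanism Dose = -4 if Gene >= -2 else -1 is discarded; Dose is fixed at 5.
Marker = -3*Gene - 1  [with Gene=-3]  = 8
Clearance = 2*Marker + 2*Dose + 4  [with Marker=8, Dose=5]  = 30
Without intervention: Dose = -4 if Gene >= -2 else -1  [with Gene=-3]  = -1; Marker = -3*Gene - 1  [with Gene=-3]  = 8; Clearance = 2*Marker + 2*Dose + 4  [with Marker=8, Dose=-1]  = 18.
Change = 30 − 18 = 12.

12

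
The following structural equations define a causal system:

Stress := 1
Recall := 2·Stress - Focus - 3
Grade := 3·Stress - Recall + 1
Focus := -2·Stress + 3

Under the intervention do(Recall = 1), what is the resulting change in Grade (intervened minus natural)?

-3

The intervention breaks the incoming arrows to Recall: Recall := 2·Stress - Focus - 3 no longer applies, and Recall = 1.
Grade = 3·Stress - Recall + 1  [with Stress=1, Recall=1]  = 3
Without intervention: Focus = -2·Stress + 3  [with Stress=1]  = 1; Recall = 2·Stress - Focus - 3  [with Stress=1, Focus=1]  = -2; Grade = 3·Stress - Recall + 1  [with Stress=1, Recall=-2]  = 6.
Change = 3 − 6 = -3.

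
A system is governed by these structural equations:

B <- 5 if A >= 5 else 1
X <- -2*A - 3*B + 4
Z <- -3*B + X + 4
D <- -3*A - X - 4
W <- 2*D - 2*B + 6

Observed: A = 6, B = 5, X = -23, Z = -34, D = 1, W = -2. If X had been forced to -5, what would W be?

The intervention breaks the incoming arrows to X: X <- -2*A - 3*B + 4 no longer applies, and X = -5.
B = 5 if A >= 5 else 1  [with A=6]  = 5
D = -3*A - X - 4  [with A=6, X=-5]  = -17
W = 2*D - 2*B + 6  [with D=-17, B=5]  = -38

-38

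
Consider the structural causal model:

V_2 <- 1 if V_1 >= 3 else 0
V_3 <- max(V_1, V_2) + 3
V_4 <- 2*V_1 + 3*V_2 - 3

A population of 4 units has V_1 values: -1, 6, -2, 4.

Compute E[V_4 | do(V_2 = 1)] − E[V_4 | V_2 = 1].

do(V_2=1) breaks V_2's dependence on V_1. With V_2=1 fixed, V_4 across the units is -2, 12, -4, 8, mean 3.5.
Conditioning on V_2=1 selects the 2 unit(s) with V_1 ∈ {6, 4}. Their V_4 values: 12, 8. Mean = 10.
Difference = 3.5 − 10 = -6.5.

-6.5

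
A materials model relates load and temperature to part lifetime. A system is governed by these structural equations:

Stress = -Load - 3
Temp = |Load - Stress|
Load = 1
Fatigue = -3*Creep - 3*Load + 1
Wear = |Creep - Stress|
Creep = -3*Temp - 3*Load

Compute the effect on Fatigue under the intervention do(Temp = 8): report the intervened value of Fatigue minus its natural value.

The intervention breaks the incoming arrows to Temp: Temp = |Load - Stress| no longer applies, and Temp = 8.
Creep = -3*Temp - 3*Load  [with Temp=8, Load=1]  = -27
Fatigue = -3*Creep - 3*Load + 1  [with Creep=-27, Load=1]  = 79
Without intervention: Stress = -Load - 3  [with Load=1]  = -4; Temp = |Load - Stress|  [with Load=1, Stress=-4]  = 5; Creep = -3*Temp - 3*Load  [with Temp=5, Load=1]  = -18; Fatigue = -3*Creep - 3*Load + 1  [with Creep=-18, Load=1]  = 52.
Change = 79 − 52 = 27.

27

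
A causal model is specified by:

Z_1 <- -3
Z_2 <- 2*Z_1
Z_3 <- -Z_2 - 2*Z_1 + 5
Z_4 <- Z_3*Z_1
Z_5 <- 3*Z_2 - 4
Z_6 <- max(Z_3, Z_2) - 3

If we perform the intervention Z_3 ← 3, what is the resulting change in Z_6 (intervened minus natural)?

The intervention breaks the incoming arrows to Z_3: Z_3 <- -Z_2 - 2*Z_1 + 5 no longer applies, and Z_3 = 3.
Z_2 = 2*Z_1  [with Z_1=-3]  = -6
Z_6 = max(Z_3, Z_2) - 3  [with Z_3=3, Z_2=-6]  = 0
Without intervention: Z_2 = 2*Z_1  [with Z_1=-3]  = -6; Z_3 = -Z_2 - 2*Z_1 + 5  [with Z_2=-6, Z_1=-3]  = 17; Z_6 = max(Z_3, Z_2) - 3  [with Z_3=17, Z_2=-6]  = 14.
Change = 0 − 14 = -14.

-14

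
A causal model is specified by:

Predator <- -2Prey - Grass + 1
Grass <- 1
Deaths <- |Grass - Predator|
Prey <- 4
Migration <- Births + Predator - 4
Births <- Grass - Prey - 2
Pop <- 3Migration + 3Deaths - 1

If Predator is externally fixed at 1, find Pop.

The intervention breaks the incoming arrows to Predator: Predator <- -2Prey - Grass + 1 no longer applies, and Predator = 1.
Births = Grass - Prey - 2  [with Grass=1, Prey=4]  = -5
Deaths = |Grass - Predator|  [with Grass=1, Predator=1]  = 0
Migration = Births + Predator - 4  [with Births=-5, Predator=1]  = -8
Pop = 3Migration + 3Deaths - 1  [with Migration=-8, Deaths=0]  = -25

-25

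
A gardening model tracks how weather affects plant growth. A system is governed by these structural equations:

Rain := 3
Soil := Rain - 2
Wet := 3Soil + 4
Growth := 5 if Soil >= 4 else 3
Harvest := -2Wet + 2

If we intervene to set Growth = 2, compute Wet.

7

Under do(Growth=2), the mechanism Growth := 5 if Soil >= 4 else 3 is discarded; Growth is fixed at 2.
Since Wet is not a descendant of the intervened variable, it is unaffected.
Soil = Rain - 2  [with Rain=3]  = 1
Wet = 3Soil + 4  [with Soil=1]  = 7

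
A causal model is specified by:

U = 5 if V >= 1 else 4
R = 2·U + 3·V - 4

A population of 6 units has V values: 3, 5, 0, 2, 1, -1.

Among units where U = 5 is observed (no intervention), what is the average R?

Observing U=5 restricts to units where U's equation naturally yields 5: V ∈ {3, 5, 2, 1}. In that subpopulation R = 15, 21, 12, 9, mean 14.25.

14.25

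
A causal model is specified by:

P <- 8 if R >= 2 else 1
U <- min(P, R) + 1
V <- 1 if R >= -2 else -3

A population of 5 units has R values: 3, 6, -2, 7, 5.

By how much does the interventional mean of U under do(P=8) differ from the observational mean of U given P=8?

-1.45

Every unit gets P=8 under the intervention. U values become 4, 7, -1, 8, 6; E[U|do(P=8)] = 4.8.
E[U|P=8] averages over only the 4 units with P=8 (R = 3, 6, 7, 5): U = 4, 7, 8, 6, mean 6.25.
Difference = 4.8 − 6.25 = -1.45.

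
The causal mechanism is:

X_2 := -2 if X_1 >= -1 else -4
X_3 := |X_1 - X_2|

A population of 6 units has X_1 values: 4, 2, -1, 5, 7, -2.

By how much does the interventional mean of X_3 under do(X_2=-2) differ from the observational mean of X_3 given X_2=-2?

-0.9

The intervention sets X_2=-2 in all 6 units regardless of X_1. Recomputing X_3 per unit gives 6, 4, 1, 7, 9, 0; average 4.5.
Conditioning on X_2=-2 selects the 5 unit(s) with X_1 ∈ {4, 2, -1, 5, 7}. Their X_3 values: 6, 4, 1, 7, 9. Mean = 5.4.
Difference = 4.5 − 5.4 = -0.9.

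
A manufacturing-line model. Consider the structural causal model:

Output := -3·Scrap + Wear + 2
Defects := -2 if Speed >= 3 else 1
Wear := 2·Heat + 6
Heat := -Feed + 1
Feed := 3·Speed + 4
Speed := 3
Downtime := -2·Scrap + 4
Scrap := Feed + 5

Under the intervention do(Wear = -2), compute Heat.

-12

Under do(Wear=-2), the mechanism Wear := 2·Heat + 6 is discarded; Wear is fixed at -2.
Since Heat is not a descendant of the intervened variable, it is unaffected.
Feed = 3·Speed + 4  [with Speed=3]  = 13
Heat = -Feed + 1  [with Feed=13]  = -12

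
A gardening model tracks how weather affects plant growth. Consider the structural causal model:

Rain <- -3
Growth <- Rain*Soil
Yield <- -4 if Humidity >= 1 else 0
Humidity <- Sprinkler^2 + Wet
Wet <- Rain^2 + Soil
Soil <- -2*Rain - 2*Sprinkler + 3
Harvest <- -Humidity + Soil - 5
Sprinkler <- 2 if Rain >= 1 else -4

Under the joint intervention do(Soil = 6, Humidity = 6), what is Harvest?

Setting Soil = 6, Humidity = 6 by intervention discards those variables' equations.
Harvest = -Humidity + Soil - 5  [with Humidity=6, Soil=6]  = -5

-5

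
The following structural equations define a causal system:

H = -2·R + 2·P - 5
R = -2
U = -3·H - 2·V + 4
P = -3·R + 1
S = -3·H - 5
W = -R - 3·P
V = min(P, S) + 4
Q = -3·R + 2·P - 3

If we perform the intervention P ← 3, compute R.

-2

Under do(P=3), the mechanism P = -3·R + 1 is discarded; P is fixed at 3.
R is not downstream of the intervention, so its value is determined by the original equations.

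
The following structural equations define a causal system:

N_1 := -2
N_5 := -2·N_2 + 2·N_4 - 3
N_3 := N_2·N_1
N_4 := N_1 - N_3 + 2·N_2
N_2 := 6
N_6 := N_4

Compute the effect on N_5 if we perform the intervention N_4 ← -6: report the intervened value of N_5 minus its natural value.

-56

Intervening sets N_4 = -6 and removes its equation (N_4 := N_1 - N_3 + 2·N_2).
N_5 = -2·N_2 + 2·N_4 - 3  [with N_2=6, N_4=-6]  = -27
Without intervention: N_3 = N_2·N_1  [with N_2=6, N_1=-2]  = -12; N_4 = N_1 - N_3 + 2·N_2  [with N_1=-2, N_3=-12, N_2=6]  = 22; N_5 = -2·N_2 + 2·N_4 - 3  [with N_2=6, N_4=22]  = 29.
Change = -27 − 29 = -56.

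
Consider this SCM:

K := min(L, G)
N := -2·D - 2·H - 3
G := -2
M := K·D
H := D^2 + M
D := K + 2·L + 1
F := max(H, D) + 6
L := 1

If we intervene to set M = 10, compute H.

11

The intervention breaks the incoming arrows to M: M := K·D no longer applies, and M = 10.
K = min(L, G)  [with L=1, G=-2]  = -2
D = K + 2·L + 1  [with K=-2, L=1]  = 1
H = D^2 + M  [with D=1, M=10]  = 11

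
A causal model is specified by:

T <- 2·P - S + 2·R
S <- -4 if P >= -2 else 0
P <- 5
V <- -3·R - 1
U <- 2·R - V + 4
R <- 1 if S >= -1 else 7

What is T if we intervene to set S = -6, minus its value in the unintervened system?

Under do(S=-6), the mechanism S <- -4 if P >= -2 else 0 is discarded; S is fixed at -6.
R = 1 if S >= -1 else 7  [with S=-6]  = 7
T = 2·P - S + 2·R  [with P=5, S=-6, R=7]  = 30
Without intervention: S = -4 if P >= -2 else 0  [with P=5]  = -4; R = 1 if S >= -1 else 7  [with S=-4]  = 7; T = 2·P - S + 2·R  [with P=5, S=-4, R=7]  = 28.
Change = 30 − 28 = 2.

2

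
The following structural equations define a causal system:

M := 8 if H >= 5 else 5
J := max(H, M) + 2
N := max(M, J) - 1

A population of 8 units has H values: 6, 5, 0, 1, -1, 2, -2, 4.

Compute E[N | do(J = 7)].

Under do(J=7), J's equation is replaced by J=7 for every unit. Per-unit N: 7, 7, 6, 6, 6, 6, 6, 6. Mean = 6.25.

6.25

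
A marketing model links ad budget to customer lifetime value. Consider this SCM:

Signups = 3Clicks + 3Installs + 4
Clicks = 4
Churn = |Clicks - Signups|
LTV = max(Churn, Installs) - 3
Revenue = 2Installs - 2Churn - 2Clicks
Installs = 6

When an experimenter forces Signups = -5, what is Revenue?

-14

do(Signups=-5) replaces the equation Signups = 3Clicks + 3Installs + 4 with the constant Signups = -5.
Churn = |Clicks - Signups|  [with Clicks=4, Signups=-5]  = 9
Revenue = 2Installs - 2Churn - 2Clicks  [with Installs=6, Churn=9, Clicks=4]  = -14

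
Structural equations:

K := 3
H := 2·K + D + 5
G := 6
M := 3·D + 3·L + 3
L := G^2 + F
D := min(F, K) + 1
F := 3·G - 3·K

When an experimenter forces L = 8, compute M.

39

Under do(L=8), the mechanism L := G^2 + F is discarded; L is fixed at 8.
F = 3·G - 3·K  [with G=6, K=3]  = 9
D = min(F, K) + 1  [with F=9, K=3]  = 4
M = 3·D + 3·L + 3  [with D=4, L=8]  = 39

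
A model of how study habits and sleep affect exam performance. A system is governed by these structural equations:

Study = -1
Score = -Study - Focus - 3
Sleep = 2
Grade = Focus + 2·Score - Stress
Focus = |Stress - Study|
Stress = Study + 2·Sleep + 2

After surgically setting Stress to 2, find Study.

Under do(Stress=2), the mechanism Stress = Study + 2·Sleep + 2 is discarded; Stress is fixed at 2.
Study is not downstream of the intervention, so its value is determined by the original equations.

-1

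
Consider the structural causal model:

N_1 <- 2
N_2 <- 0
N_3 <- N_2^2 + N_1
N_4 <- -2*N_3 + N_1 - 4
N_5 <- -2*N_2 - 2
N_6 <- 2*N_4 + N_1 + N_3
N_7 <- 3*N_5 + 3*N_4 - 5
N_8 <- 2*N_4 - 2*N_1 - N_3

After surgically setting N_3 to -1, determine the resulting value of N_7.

The intervention breaks the incoming arrows to N_3: N_3 <- N_2^2 + N_1 no longer applies, and N_3 = -1.
N_4 = -2*N_3 + N_1 - 4  [with N_3=-1, N_1=2]  = 0
N_5 = -2*N_2 - 2  [with N_2=0]  = -2
N_7 = 3*N_5 + 3*N_4 - 5  [with N_5=-2, N_4=0]  = -11

-11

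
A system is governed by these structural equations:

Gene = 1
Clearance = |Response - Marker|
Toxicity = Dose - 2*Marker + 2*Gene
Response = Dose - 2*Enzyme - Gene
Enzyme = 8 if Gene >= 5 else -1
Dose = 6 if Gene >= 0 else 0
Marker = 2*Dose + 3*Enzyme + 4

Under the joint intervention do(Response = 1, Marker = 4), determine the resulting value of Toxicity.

Setting Response = 1, Marker = 4 by intervention discards those variables' equations.
Dose = 6 if Gene >= 0 else 0  [with Gene=1]  = 6
Toxicity = Dose - 2*Marker + 2*Gene  [with Dose=6, Marker=4, Gene=1]  = 0

0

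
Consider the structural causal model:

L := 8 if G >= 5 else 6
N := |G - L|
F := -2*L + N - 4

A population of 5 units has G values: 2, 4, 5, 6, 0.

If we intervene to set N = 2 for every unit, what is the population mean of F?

do(N=2) breaks N's dependence on G. With N=2 fixed, F across the units is -14, -14, -18, -18, -14, mean -15.6.

-15.6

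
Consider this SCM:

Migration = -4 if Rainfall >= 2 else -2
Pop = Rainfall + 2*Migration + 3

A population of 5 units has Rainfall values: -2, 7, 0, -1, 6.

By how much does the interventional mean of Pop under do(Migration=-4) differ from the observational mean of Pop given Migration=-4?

Under do(Migration=-4), Migration's equation is replaced by Migration=-4 for every unit. Per-unit Pop: -7, 2, -5, -6, 1. Mean = -3.
E[Pop|Migration=-4] averages over only the 2 units with Migration=-4 (Rainfall = 7, 6): Pop = 2, 1, mean 1.5.
Difference = -3 − 1.5 = -4.5.

-4.5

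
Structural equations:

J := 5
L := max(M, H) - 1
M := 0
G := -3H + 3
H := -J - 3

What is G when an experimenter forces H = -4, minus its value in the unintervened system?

do(H=-4) replaces the equation H := -J - 3 with the constant H = -4.
G = -3H + 3  [with H=-4]  = 15
Without intervention: H = -J - 3  [with J=5]  = -8; G = -3H + 3  [with H=-8]  = 27.
Change = 15 − 27 = -12.

-12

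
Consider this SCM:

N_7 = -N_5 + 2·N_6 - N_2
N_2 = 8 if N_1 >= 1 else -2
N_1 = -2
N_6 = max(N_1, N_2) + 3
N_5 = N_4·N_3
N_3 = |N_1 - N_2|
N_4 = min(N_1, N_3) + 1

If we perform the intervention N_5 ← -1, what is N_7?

Under do(N_5=-1), the mechanism N_5 = N_4·N_3 is discarded; N_5 is fixed at -1.
N_2 = 8 if N_1 >= 1 else -2  [with N_1=-2]  = -2
N_6 = max(N_1, N_2) + 3  [with N_1=-2, N_2=-2]  = 1
N_7 = -N_5 + 2·N_6 - N_2  [with N_5=-1, N_6=1, N_2=-2]  = 5

5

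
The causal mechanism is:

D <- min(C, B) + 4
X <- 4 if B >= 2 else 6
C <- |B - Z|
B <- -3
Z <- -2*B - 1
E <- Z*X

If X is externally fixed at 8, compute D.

1

The intervention breaks the incoming arrows to X: X <- 4 if B >= 2 else 6 no longer applies, and X = 8.
Since D is not a descendant of the intervened variable, it is unaffected.
Z = -2*B - 1  [with B=-3]  = 5
C = |B - Z|  [with B=-3, Z=5]  = 8
D = min(C, B) + 4  [with C=8, B=-3]  = 1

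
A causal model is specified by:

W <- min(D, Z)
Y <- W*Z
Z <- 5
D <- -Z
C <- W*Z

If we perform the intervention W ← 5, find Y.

do(W=5) replaces the equation W <- min(D, Z) with the constant W = 5.
Y = W*Z  [with W=5, Z=5]  = 25

25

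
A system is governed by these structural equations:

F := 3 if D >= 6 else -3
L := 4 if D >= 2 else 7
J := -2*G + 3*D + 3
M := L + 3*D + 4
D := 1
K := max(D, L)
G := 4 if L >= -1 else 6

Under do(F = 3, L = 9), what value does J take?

-2

The joint intervention fixes F = 3, L = 9, removing each variable's own equation.
G = 4 if L >= -1 else 6  [with L=9]  = 4
J = -2*G + 3*D + 3  [with G=4, D=1]  = -2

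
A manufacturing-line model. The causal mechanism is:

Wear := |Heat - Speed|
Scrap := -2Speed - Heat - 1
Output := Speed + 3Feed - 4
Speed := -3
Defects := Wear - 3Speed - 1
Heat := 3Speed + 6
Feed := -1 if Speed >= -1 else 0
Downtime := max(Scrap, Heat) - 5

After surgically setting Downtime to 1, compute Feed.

0

The intervention breaks the incoming arrows to Downtime: Downtime := max(Scrap, Heat) - 5 no longer applies, and Downtime = 1.
Feed is not downstream of the intervention, so its value is determined by the original equations.
Feed = -1 if Speed >= -1 else 0  [with Speed=-3]  = 0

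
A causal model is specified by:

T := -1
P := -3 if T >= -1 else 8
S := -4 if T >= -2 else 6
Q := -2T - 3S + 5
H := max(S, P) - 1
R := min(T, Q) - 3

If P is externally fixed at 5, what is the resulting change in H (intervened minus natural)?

do(P=5) replaces the equation P := -3 if T >= -1 else 8 with the constant P = 5.
S = -4 if T >= -2 else 6  [with T=-1]  = -4
H = max(S, P) - 1  [with S=-4, P=5]  = 4
Without intervention: P = -3 if T >= -1 else 8  [with T=-1]  = -3; S = -4 if T >= -2 else 6  [with T=-1]  = -4; H = max(S, P) - 1  [with S=-4, P=-3]  = -4.
Change = 4 − (-4) = 8.

8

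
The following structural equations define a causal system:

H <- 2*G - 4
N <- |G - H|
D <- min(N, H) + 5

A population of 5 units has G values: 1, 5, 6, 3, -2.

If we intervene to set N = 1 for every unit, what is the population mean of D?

Every unit gets N=1 under the intervention. D values become 3, 6, 6, 6, -3; E[D|do(N=1)] = 3.6.

3.6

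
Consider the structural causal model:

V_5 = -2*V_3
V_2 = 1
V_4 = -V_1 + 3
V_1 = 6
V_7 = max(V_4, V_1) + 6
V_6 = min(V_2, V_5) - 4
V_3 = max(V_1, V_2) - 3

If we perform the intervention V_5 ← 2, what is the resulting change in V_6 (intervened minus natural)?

7

The intervention breaks the incoming arrows to V_5: V_5 = -2*V_3 no longer applies, and V_5 = 2.
V_6 = min(V_2, V_5) - 4  [with V_2=1, V_5=2]  = -3
Without intervention: V_3 = max(V_1, V_2) - 3  [with V_1=6, V_2=1]  = 3; V_5 = -2*V_3  [with V_3=3]  = -6; V_6 = min(V_2, V_5) - 4  [with V_2=1, V_5=-6]  = -10.
Change = -3 − (-10) = 7.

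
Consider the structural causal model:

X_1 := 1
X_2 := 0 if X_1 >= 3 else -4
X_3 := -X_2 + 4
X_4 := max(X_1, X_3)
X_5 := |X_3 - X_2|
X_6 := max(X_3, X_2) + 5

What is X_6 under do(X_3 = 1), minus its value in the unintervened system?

The intervention breaks the incoming arrows to X_3: X_3 := -X_2 + 4 no longer applies, and X_3 = 1.
X_2 = 0 if X_1 >= 3 else -4  [with X_1=1]  = -4
X_6 = max(X_3, X_2) + 5  [with X_3=1, X_2=-4]  = 6
Without intervention: X_2 = 0 if X_1 >= 3 else -4  [with X_1=1]  = -4; X_3 = -X_2 + 4  [with X_2=-4]  = 8; X_6 = max(X_3, X_2) + 5  [with X_3=8, X_2=-4]  = 13.
Change = 6 − 13 = -7.

-7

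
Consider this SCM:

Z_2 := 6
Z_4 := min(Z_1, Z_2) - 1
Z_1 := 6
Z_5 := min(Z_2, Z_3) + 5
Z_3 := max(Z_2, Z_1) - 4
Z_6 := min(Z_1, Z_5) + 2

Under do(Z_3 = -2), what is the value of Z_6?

5

The intervention breaks the incoming arrows to Z_3: Z_3 := max(Z_2, Z_1) - 4 no longer applies, and Z_3 = -2.
Z_5 = min(Z_2, Z_3) + 5  [with Z_2=6, Z_3=-2]  = 3
Z_6 = min(Z_1, Z_5) + 2  [with Z_1=6, Z_5=3]  = 5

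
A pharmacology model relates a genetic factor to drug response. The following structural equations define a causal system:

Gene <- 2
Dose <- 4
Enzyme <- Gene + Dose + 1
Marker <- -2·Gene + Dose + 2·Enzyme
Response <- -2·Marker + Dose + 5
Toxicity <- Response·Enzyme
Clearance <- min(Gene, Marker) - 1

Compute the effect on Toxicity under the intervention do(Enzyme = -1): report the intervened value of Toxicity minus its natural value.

The intervention breaks the incoming arrows to Enzyme: Enzyme <- Gene + Dose + 1 no longer applies, and Enzyme = -1.
Marker = -2·Gene + Dose + 2·Enzyme  [with Gene=2, Dose=4, Enzyme=-1]  = -2
Response = -2·Marker + Dose + 5  [with Marker=-2, Dose=4]  = 13
Toxicity = Response·Enzyme  [with Response=13, Enzyme=-1]  = -13
Without intervention: Enzyme = Gene + Dose + 1  [with Gene=2, Dose=4]  = 7; Marker = -2·Gene + Dose + 2·Enzyme  [with Gene=2, Dose=4, Enzyme=7]  = 14; Response = -2·Marker + Dose + 5  [with Marker=14, Dose=4]  = -19; Toxicity = Response·Enzyme  [with Response=-19, Enzyme=7]  = -133.
Change = -13 − (-133) = 120.

120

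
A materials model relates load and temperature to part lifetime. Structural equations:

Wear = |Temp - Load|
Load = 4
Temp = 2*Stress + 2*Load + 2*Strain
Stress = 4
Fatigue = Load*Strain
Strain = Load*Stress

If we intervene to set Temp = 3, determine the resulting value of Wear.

Intervening sets Temp = 3 and removes its equation (Temp = 2*Stress + 2*Load + 2*Strain).
Wear = |Temp - Load|  [with Temp=3, Load=4]  = 1

1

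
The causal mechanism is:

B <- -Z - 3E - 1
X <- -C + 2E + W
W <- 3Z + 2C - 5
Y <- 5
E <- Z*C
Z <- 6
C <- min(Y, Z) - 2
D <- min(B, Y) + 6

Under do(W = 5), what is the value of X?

38

The intervention breaks the incoming arrows to W: W <- 3Z + 2C - 5 no longer applies, and W = 5.
C = min(Y, Z) - 2  [with Y=5, Z=6]  = 3
E = Z*C  [with Z=6, C=3]  = 18
X = -C + 2E + W  [with C=3, E=18, W=5]  = 38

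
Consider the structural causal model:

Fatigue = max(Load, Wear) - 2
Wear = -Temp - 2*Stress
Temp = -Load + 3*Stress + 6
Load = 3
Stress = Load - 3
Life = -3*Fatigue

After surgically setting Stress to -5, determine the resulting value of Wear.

22

Under do(Stress=-5), the mechanism Stress = Load - 3 is discarded; Stress is fixed at -5.
Temp = -Load + 3*Stress + 6  [with Load=3, Stress=-5]  = -12
Wear = -Temp - 2*Stress  [with Temp=-12, Stress=-5]  = 22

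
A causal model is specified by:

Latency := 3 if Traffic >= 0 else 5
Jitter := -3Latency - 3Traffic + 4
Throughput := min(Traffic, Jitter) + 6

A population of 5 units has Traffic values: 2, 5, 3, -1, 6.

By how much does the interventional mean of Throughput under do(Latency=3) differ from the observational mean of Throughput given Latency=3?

3

do(Latency=3) breaks Latency's dependence on Traffic. With Latency=3 fixed, Throughput across the units is -5, -14, -8, 4, -17, mean -8.
E[Throughput|Latency=3] averages over only the 4 units with Latency=3 (Traffic = 2, 5, 3, 6): Throughput = -5, -14, -8, -17, mean -11.
Difference = -8 − (-11) = 3.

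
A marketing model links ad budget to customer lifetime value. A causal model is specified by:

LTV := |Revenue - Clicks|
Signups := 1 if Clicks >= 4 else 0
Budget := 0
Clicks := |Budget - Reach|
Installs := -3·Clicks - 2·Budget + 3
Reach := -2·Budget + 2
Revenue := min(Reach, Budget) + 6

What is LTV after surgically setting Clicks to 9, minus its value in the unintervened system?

The intervention breaks the incoming arrows to Clicks: Clicks := |Budget - Reach| no longer applies, and Clicks = 9.
Reach = -2·Budget + 2  [with Budget=0]  = 2
Revenue = min(Reach, Budget) + 6  [with Reach=2, Budget=0]  = 6
LTV = |Revenue - Clicks|  [with Revenue=6, Clicks=9]  = 3
Without intervention: Reach = -2·Budget + 2  [with Budget=0]  = 2; Clicks = |Budget - Reach|  [with Budget=0, Reach=2]  = 2; Revenue = min(Reach, Budget) + 6  [with Reach=2, Budget=0]  = 6; LTV = |Revenue - Clicks|  [with Revenue=6, Clicks=2]  = 4.
Change = 3 − 4 = -1.

-1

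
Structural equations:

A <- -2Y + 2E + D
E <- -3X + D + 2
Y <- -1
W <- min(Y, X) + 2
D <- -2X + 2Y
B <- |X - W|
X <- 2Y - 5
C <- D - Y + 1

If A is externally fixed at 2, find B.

2

The intervention breaks the incoming arrows to A: A <- -2Y + 2E + D no longer applies, and A = 2.
B is not downstream of the intervention, so its value is determined by the original equations.
X = 2Y - 5  [with Y=-1]  = -7
W = min(Y, X) + 2  [with Y=-1, X=-7]  = -5
B = |X - W|  [with X=-7, W=-5]  = 2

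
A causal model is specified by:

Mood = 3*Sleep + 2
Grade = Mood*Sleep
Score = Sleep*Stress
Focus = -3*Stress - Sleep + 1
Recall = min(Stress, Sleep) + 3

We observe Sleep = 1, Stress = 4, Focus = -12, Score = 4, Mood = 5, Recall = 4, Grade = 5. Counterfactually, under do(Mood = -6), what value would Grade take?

Under do(Mood=-6), the mechanism Mood = 3*Sleep + 2 is discarded; Mood is fixed at -6.
Grade = Mood*Sleep  [with Mood=-6, Sleep=1]  = -6

-6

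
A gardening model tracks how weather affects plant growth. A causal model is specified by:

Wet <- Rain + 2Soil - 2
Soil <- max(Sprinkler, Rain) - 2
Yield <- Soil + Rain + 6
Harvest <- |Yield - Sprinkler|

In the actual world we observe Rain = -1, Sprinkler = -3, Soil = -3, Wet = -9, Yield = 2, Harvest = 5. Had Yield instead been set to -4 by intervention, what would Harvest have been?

The intervention breaks the incoming arrows to Yield: Yield <- Soil + Rain + 6 no longer applies, and Yield = -4.
Harvest = |Yield - Sprinkler|  [with Yield=-4, Sprinkler=-3]  = 1

1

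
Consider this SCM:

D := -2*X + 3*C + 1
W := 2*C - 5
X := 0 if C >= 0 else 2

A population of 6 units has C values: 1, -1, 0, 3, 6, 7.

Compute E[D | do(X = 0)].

Every unit gets X=0 under the intervention. D values become 4, -2, 1, 10, 19, 22; E[D|do(X=0)] = 9.

9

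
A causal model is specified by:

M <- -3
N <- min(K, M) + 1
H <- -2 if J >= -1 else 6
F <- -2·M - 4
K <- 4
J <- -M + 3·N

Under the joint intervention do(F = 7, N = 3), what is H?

Under do(F = 7, N = 3), each intervened variable's structural equation is replaced by its fixed value.
J = -M + 3·N  [with M=-3, N=3]  = 12
H = -2 if J >= -1 else 6  [with J=12]  = -2

-2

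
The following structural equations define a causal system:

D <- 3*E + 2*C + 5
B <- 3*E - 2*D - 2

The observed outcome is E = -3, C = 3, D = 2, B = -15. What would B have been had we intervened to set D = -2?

-7

The intervention breaks the incoming arrows to D: D <- 3*E + 2*C + 5 no longer applies, and D = -2.
B = 3*E - 2*D - 2  [with E=-3, D=-2]  = -7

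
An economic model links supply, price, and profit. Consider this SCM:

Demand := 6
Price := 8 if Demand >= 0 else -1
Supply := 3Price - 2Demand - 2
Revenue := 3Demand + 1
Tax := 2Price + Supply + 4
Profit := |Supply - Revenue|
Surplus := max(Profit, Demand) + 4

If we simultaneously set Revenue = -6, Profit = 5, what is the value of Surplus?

Setting Revenue = -6, Profit = 5 by intervention discards those variables' equations.
Surplus = max(Profit, Demand) + 4  [with Profit=5, Demand=6]  = 10

10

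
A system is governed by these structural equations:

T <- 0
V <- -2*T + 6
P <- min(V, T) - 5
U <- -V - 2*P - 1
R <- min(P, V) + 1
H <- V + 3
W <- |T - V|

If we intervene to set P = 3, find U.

The intervention breaks the incoming arrows to P: P <- min(V, T) - 5 no longer applies, and P = 3.
V = -2*T + 6  [with T=0]  = 6
U = -V - 2*P - 1  [with V=6, P=3]  = -13

-13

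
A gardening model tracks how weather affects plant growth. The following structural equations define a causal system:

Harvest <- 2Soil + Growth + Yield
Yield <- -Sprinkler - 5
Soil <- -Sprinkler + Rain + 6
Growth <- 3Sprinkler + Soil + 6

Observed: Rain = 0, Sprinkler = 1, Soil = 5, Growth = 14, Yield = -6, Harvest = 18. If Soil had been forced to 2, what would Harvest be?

The intervention breaks the incoming arrows to Soil: Soil <- -Sprinkler + Rain + 6 no longer applies, and Soil = 2.
Growth = 3Sprinkler + Soil + 6  [with Sprinkler=1, Soil=2]  = 11
Yield = -Sprinkler - 5  [with Sprinkler=1]  = -6
Harvest = 2Soil + Growth + Yield  [with Soil=2, Growth=11, Yield=-6]  = 9

9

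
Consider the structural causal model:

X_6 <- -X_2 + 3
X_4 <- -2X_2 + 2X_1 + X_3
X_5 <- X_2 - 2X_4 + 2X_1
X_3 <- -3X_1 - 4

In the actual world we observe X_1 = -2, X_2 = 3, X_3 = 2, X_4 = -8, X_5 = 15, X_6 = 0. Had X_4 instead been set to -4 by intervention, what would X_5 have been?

Intervening sets X_4 = -4 and removes its equation (X_4 <- -2X_2 + 2X_1 + X_3).
X_5 = X_2 - 2X_4 + 2X_1  [with X_2=3, X_4=-4, X_1=-2]  = 7

7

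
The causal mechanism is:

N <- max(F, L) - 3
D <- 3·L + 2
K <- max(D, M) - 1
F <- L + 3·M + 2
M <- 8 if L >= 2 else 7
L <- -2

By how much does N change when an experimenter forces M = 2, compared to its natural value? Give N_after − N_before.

-15

do(M=2) replaces the equation M <- 8 if L >= 2 else 7 with the constant M = 2.
F = L + 3·M + 2  [with L=-2, M=2]  = 6
N = max(F, L) - 3  [with F=6, L=-2]  = 3
Without intervention: M = 8 if L >= 2 else 7  [with L=-2]  = 7; F = L + 3·M + 2  [with L=-2, M=7]  = 21; N = max(F, L) - 3  [with F=21, L=-2]  = 18.
Change = 3 − 18 = -15.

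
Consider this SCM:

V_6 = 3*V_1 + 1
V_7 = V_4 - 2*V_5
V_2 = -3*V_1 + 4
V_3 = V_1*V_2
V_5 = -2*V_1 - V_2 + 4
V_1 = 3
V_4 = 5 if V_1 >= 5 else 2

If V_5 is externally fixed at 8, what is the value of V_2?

Under do(V_5=8), the mechanism V_5 = -2*V_1 - V_2 + 4 is discarded; V_5 is fixed at 8.
No directed path runs from V_5 to V_2, so V_2 keeps its natural value.
V_2 = -3*V_1 + 4  [with V_1=3]  = -5

-5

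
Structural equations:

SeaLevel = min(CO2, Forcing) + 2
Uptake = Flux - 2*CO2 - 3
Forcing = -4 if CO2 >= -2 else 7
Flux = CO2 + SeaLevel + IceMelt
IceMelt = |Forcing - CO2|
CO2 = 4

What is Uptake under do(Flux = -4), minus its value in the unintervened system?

-14

The intervention breaks the incoming arrows to Flux: Flux = CO2 + SeaLevel + IceMelt no longer applies, and Flux = -4.
Uptake = Flux - 2*CO2 - 3  [with Flux=-4, CO2=4]  = -15
Without intervention: Forcing = -4 if CO2 >= -2 else 7  [with CO2=4]  = -4; IceMelt = |Forcing - CO2|  [with Forcing=-4, CO2=4]  = 8; SeaLevel = min(CO2, Forcing) + 2  [with CO2=4, Forcing=-4]  = -2; Flux = CO2 + SeaLevel + IceMelt  [with CO2=4, SeaLevel=-2, IceMelt=8]  = 10; Uptake = Flux - 2*CO2 - 3  [with Flux=10, CO2=4]  = -1.
Change = -15 − (-1) = -14.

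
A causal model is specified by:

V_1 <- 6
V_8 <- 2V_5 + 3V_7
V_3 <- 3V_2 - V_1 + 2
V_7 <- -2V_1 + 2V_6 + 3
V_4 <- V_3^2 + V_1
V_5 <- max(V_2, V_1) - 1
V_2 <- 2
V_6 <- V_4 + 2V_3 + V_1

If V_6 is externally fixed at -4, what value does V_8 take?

-41

Intervening sets V_6 = -4 and removes its equation (V_6 <- V_4 + 2V_3 + V_1).
V_5 = max(V_2, V_1) - 1  [with V_2=2, V_1=6]  = 5
V_7 = -2V_1 + 2V_6 + 3  [with V_1=6, V_6=-4]  = -17
V_8 = 2V_5 + 3V_7  [with V_5=5, V_7=-17]  = -41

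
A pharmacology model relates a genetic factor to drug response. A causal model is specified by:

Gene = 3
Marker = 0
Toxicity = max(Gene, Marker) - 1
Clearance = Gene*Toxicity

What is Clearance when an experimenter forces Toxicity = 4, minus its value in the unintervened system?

6

The intervention breaks the incoming arrows to Toxicity: Toxicity = max(Gene, Marker) - 1 no longer applies, and Toxicity = 4.
Clearance = Gene*Toxicity  [with Gene=3, Toxicity=4]  = 12
Without intervention: Toxicity = max(Gene, Marker) - 1  [with Gene=3, Marker=0]  = 2; Clearance = Gene*Toxicity  [with Gene=3, Toxicity=2]  = 6.
Change = 12 − 6 = 6.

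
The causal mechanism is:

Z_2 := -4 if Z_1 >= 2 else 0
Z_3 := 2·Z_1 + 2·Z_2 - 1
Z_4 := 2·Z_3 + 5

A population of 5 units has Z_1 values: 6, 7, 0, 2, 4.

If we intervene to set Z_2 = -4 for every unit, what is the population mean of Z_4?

Every unit gets Z_2=-4 under the intervention. Z_4 values become 11, 15, -13, -5, 3; E[Z_4|do(Z_2=-4)] = 2.2.

2.2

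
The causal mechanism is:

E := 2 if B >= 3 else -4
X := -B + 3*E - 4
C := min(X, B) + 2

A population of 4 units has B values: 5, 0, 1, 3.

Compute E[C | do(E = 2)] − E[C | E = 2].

1.25

The intervention sets E=2 in all 4 units regardless of B. Recomputing C per unit gives -1, 2, 3, 1; average 1.25.
Conditioning on E=2 selects the 2 unit(s) with B ∈ {5, 3}. Their C values: -1, 1. Mean = 0.
Difference = 1.25 − 0 = 1.25.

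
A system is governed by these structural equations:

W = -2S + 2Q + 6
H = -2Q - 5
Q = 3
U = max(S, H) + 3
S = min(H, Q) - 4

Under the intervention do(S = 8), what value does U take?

The intervention breaks the incoming arrows to S: S = min(H, Q) - 4 no longer applies, and S = 8.
H = -2Q - 5  [with Q=3]  = -11
U = max(S, H) + 3  [with S=8, H=-11]  = 11

11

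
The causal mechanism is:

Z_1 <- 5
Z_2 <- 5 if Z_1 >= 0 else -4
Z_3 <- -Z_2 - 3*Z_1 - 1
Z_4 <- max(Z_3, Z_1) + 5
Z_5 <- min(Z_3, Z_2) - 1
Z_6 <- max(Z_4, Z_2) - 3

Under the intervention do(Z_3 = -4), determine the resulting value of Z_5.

do(Z_3=-4) replaces the equation Z_3 <- -Z_2 - 3*Z_1 - 1 with the constant Z_3 = -4.
Z_2 = 5 if Z_1 >= 0 else -4  [with Z_1=5]  = 5
Z_5 = min(Z_3, Z_2) - 1  [with Z_3=-4, Z_2=5]  = -5

-5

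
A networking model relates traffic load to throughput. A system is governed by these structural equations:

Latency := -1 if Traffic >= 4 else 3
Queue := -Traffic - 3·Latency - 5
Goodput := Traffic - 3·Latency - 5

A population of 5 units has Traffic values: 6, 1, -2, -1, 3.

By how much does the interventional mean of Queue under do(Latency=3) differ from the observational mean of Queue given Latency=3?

-1.15

do(Latency=3) breaks Latency's dependence on Traffic. With Latency=3 fixed, Queue across the units is -20, -15, -12, -13, -17, mean -15.4.
Conditioning on Latency=3 selects the 4 unit(s) with Traffic ∈ {1, -2, -1, 3}. Their Queue values: -15, -12, -13, -17. Mean = -14.25.
Difference = -15.4 − (-14.25) = -1.15.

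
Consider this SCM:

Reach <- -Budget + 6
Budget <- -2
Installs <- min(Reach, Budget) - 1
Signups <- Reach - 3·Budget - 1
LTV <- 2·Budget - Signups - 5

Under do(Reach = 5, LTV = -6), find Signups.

The joint intervention fixes Reach = 5, LTV = -6, removing each variable's own equation.
Signups = Reach - 3·Budget - 1  [with Reach=5, Budget=-2]  = 10

10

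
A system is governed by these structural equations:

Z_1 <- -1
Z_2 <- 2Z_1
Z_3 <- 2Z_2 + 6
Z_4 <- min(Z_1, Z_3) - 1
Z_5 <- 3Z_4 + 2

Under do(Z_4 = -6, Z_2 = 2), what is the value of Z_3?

10

Setting Z_4 = -6, Z_2 = 2 by intervention discards those variables' equations.
Z_3 = 2Z_2 + 6  [with Z_2=2]  = 10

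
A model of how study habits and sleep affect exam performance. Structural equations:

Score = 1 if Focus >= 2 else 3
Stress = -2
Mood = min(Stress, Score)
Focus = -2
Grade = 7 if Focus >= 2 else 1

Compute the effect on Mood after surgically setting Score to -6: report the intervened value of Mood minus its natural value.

The intervention breaks the incoming arrows to Score: Score = 1 if Focus >= 2 else 3 no longer applies, and Score = -6.
Mood = min(Stress, Score)  [with Stress=-2, Score=-6]  = -6
Without intervention: Score = 1 if Focus >= 2 else 3  [with Focus=-2]  = 3; Mood = min(Stress, Score)  [with Stress=-2, Score=3]  = -2.
Change = -6 − (-2) = -4.

-4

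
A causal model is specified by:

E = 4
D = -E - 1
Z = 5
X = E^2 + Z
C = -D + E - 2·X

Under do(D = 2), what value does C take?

Intervening sets D = 2 and removes its equation (D = -E - 1).
X = E^2 + Z  [with E=4, Z=5]  = 21
C = -D + E - 2·X  [with D=2, E=4, X=21]  = -40

-40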